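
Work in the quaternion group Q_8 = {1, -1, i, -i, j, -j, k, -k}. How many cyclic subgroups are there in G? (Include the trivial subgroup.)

5

A cyclic subgroup of order d is generated by each of its φ(d) elements of order d, so the cyclic subgroups of order d number (#elements of order d)/φ(d).
Cyclic subgroups by order — order 1: 1; order 2: 1; order 4: 3.
Total: 5.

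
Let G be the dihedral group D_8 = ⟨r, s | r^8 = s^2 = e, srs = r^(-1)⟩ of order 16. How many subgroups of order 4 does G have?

5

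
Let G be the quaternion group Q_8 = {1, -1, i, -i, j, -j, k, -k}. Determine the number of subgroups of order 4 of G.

3

|G| = 8 and 4 | 8, so subgroups of order 4 are possible by Lagrange.
The subgroups of order 4 are: {1, -1, i, -i}; {1, -1, j, -j}; {1, -1, k, -k}.
So G has 3 subgroups of order 4.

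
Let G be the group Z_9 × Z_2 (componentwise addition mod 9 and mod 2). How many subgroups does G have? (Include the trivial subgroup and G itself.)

6

|G| = 18, so by Lagrange every subgroup order divides 18. Divisors: 1, 2, 3, 6, 9, 18.
Subgroups by order — order 1: 1; order 2: 1; order 3: 1; order 6: 1; order 9: 1; order 18: 1.
Total: 1 + 1 + 1 + 1 + 1 + 1 = 6.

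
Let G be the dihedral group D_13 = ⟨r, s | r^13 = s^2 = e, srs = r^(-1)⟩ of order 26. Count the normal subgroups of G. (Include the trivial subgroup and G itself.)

3

G has 16 subgroups. Checking conjugation-invariance by order — order 1: 1/1 normal; order 2: 0/13 normal; order 13: 1/1 normal; order 26: 1/1 normal.
Total normal subgroups: 3.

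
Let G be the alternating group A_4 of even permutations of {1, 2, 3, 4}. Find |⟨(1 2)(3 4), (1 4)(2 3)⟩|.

4

|⟨(1 2)(3 4)⟩| = 2 and |⟨(1 4)(2 3)⟩| = 2, so |H| is a multiple of lcm(2, 2) = 2 and divides |G| = 12.
Closing under the operation: H = {e, (1 2)(3 4), (1 3)(2 4), (1 4)(2 3)}, so |H| = 4.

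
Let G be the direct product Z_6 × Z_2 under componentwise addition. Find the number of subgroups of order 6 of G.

|G| = 12 and 6 | 12, so subgroups of order 6 are possible by Lagrange.
The subgroups of order 6 are: {(0,0), (0,1), (2,0), (2,1), (4,0), (4,1)}; {(0,0), (1,0), (2,0), (3,0), (4,0), (5,0)}; {(0,0), (1,1), (2,0), (3,1), (4,0), (5,1)}.
So G has 3 subgroups of order 6.

3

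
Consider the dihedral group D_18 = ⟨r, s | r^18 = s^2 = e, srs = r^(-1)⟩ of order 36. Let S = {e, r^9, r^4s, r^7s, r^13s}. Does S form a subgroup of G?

|S| = 5 does not divide |G| = 36, so by Lagrange S is not a subgroup.

No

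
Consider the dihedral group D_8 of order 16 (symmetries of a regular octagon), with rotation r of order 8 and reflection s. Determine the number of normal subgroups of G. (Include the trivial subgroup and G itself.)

G has 19 subgroups. Checking conjugation-invariance by order — order 1: 1/1 normal; order 2: 1/9 normal; order 4: 1/5 normal; order 8: 3/3 normal; order 16: 1/1 normal.
Total normal subgroups: 7.

7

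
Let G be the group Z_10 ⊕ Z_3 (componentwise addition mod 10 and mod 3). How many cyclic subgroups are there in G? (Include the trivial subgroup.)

8

Group the elements of G by the cyclic subgroup they generate; each cyclic subgroup of order d accounts for φ(d) elements.
Cyclic subgroups by order — order 1: 1; order 2: 1; order 3: 1; order 5: 1; order 6: 1; order 10: 1; order 15: 1; order 30: 1.
Total: 8.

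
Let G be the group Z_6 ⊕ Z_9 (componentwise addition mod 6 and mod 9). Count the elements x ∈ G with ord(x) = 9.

18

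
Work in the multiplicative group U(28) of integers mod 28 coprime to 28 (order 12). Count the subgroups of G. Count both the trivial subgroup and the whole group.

10

|G| = 12, so by Lagrange every subgroup order divides 12. Divisors: 1, 2, 3, 4, 6, 12.
Subgroups by order — order 1: 1; order 2: 3; order 3: 1; order 4: 1; order 6: 3; order 12: 1.
Total: 1 + 3 + 1 + 1 + 3 + 1 = 10.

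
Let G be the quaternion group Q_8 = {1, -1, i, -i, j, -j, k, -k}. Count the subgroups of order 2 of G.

1

|G| = 8 and 2 | 8, so subgroups of order 2 are possible by Lagrange.
The subgroups of order 2 are: {1, -1}.
So G has 1 subgroup of order 2.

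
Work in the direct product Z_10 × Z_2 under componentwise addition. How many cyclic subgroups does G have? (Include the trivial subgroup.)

Group the elements of G by the cyclic subgroup they generate; each cyclic subgroup of order d accounts for φ(d) elements.
Cyclic subgroups by order — order 1: 1; order 2: 3; order 5: 1; order 10: 3.
Total: 8.

8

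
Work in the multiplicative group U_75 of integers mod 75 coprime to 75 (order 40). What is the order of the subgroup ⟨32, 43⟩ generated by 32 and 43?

|⟨32⟩| = 4 and |⟨43⟩| = 4, so |H| is a multiple of lcm(4, 4) = 4 and divides |G| = 40.
Closing under the operation: H = {1, 7, 26, 32, 43, 49, 68, 74}, so |H| = 8.

8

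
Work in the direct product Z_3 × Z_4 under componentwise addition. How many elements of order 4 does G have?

2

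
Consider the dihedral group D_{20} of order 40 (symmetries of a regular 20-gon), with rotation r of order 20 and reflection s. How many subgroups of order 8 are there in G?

5

|G| = 40 and 8 | 40, so subgroups of order 8 are possible by Lagrange.
The subgroups of order 8 are: {e, r^5, r^10, r^15, s, r^5s, r^10s, r^15s}; {e, r^5, r^10, r^15, rs, r^6s, r^11s, r^16s}; {e, r^5, r^10, r^15, r^2s, r^7s, r^12s, r^17s}; {e, r^5, r^10, r^15, r^3s, r^8s, r^13s, r^18s}; … (5 in all).
So G has 5 subgroups of order 8.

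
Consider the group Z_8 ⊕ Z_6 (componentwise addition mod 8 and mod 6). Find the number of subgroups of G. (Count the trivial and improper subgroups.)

22

|G| = 48, so by Lagrange every subgroup order divides 48. Divisors: 1, 2, 3, 4, 6, 8, 12, 16, 24, 48.
Subgroups by order — order 1: 1; order 2: 3; order 3: 1; order 4: 3; order 6: 3; order 8: 3; order 12: 3; order 16: 1; order 24: 3; order 48: 1.
Total: 1 + 3 + 1 + 3 + 3 + 3 + 3 + 1 + 3 + 1 = 22.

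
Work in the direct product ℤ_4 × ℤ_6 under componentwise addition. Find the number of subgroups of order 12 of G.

3

|G| = 24 and 12 | 24, so subgroups of order 12 are possible by Lagrange.
The subgroups of order 12 are: {(0,0), (0,1), (0,2), (0,3), (0,4), (0,5), (2,0), (2,1), (2,2), (2,3), (2,4), (2,5)}; {(0,0), (0,2), (0,4), (1,0), (1,2), (1,4), (2,0), (2,2), (2,4), (3,0), (3,2), (3,4)}; {(0,0), (0,2), (0,4), (1,1), (1,3), (1,5), (2,0), (2,2), (2,4), (3,1), (3,3), (3,5)}.
So G has 3 subgroups of order 12.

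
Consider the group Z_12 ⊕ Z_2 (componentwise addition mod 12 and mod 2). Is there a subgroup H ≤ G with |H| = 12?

12 | 24. A subgroup of order 12 is {(0,0), (0,1), (2,0), (2,1), (4,0), (4,1), (6,0), (6,1), (8,0), (8,1), (10,0), (10,1)}.

Yes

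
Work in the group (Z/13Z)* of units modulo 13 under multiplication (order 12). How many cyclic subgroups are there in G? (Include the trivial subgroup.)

Group the elements of G by the cyclic subgroup they generate; each cyclic subgroup of order d accounts for φ(d) elements.
Cyclic subgroups by order — order 1: 1; order 2: 1; order 3: 1; order 4: 1; order 6: 1; order 12: 1.
Total: 6.

6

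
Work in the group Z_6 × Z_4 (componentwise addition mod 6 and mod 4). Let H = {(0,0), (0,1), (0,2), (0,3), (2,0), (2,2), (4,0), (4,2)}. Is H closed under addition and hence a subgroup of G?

Closure fails: (0,1) + (4,0) = (4,1) ∉ H. So H is not a subgroup.

No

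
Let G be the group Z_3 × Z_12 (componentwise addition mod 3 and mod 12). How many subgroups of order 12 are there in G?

4

|G| = 36 and 12 | 36, so subgroups of order 12 are possible by Lagrange.
The subgroups of order 12 are: {(0,0), (0,1), (0,2), (0,3), (0,4), (0,5), (0,6), (0,7), (0,8), (0,9), (0,10), (0,11)}; {(0,0), (0,3), (0,6), (0,9), (1,0), (1,3), (1,6), (1,9), (2,0), (2,3), (2,6), (2,9)}; {(0,0), (0,3), (0,6), (0,9), (1,1), (1,4), (1,7), (1,10), (2,2), (2,5), (2,8), (2,11)}; {(0,0), (0,3), (0,6), (0,9), (1,2), (1,5), (1,8), (1,11), (2,1), (2,4), (2,7), (2,10)}.
So G has 4 subgroups of order 12.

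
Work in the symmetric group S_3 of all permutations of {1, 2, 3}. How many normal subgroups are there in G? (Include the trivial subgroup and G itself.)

G has 6 subgroups. Checking conjugation-invariance by order — order 1: 1/1 normal; order 2: 0/3 normal; order 3: 1/1 normal; order 6: 1/1 normal.
Total normal subgroups: 3.

3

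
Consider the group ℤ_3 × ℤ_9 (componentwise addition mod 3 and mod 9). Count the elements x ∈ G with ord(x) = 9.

18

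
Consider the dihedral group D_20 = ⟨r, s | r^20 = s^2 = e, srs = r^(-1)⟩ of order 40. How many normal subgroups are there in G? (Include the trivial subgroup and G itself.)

G has 48 subgroups. Checking conjugation-invariance by order — order 1: 1/1 normal; order 2: 1/21 normal; order 4: 1/11 normal; order 5: 1/1 normal; order 8: 0/5 normal; order 10: 1/5 normal; order 20: 3/3 normal; order 40: 1/1 normal.
Total normal subgroups: 9.

9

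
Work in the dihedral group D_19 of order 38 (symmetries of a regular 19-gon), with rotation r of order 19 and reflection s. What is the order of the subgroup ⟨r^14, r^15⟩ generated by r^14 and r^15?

|⟨r^14⟩| = 19 and |⟨r^15⟩| = 19, so |H| is a multiple of lcm(19, 19) = 19 and divides |G| = 38.
Closing under the operation: H = {e, r, r^2, r^3, r^4, r^5, r^6, r^7, r^8, r^9, r^10, r^11, r^12, r^13, r^14, r^15, r^16, r^17, r^18}, so |H| = 19.

19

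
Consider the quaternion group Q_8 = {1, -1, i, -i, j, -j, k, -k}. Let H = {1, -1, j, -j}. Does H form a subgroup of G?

Yes

|H| = 4 divides |G| = 8, consistent with Lagrange.
H contains the identity, every element's inverse is in H, and H is closed under ·: it is a subgroup.
In fact H = ⟨j⟩.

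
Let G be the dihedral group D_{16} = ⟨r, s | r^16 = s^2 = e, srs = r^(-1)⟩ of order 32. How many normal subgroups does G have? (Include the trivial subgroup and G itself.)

8

G has 36 subgroups. Checking conjugation-invariance by order — order 1: 1/1 normal; order 2: 1/17 normal; order 4: 1/9 normal; order 8: 1/5 normal; order 16: 3/3 normal; order 32: 1/1 normal.
Total normal subgroups: 8.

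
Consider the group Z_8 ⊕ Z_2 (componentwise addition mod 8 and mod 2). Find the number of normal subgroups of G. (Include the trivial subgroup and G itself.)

G is abelian, so every subgroup is normal.
G has 11 subgroups in total, hence 11 normal subgroups.

11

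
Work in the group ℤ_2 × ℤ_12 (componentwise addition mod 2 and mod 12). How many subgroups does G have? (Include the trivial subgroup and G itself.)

16

|G| = 24, so by Lagrange every subgroup order divides 24. Divisors: 1, 2, 3, 4, 6, 8, 12, 24.
Subgroups by order — order 1: 1; order 2: 3; order 3: 1; order 4: 3; order 6: 3; order 8: 1; order 12: 3; order 24: 1.
Total: 1 + 3 + 1 + 3 + 3 + 1 + 3 + 1 = 16.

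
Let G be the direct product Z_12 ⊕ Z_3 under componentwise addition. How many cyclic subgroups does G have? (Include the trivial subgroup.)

15

A cyclic subgroup of order d is generated by each of its φ(d) elements of order d, so the cyclic subgroups of order d number (#elements of order d)/φ(d).
Cyclic subgroups by order — order 1: 1; order 2: 1; order 3: 4; order 4: 1; order 6: 4; order 12: 4.
Total: 15.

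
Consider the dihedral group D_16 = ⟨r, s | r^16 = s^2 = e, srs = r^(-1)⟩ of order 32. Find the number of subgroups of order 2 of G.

|G| = 32 and 2 | 32, so subgroups of order 2 are possible by Lagrange.
The subgroups of order 2 are: {e, r^10s}; {e, r^11s}; {e, r^12s}; {e, r^13s}; … (17 in all).
So G has 17 subgroups of order 2.

17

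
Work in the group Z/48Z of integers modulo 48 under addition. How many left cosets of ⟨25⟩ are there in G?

|⟨25⟩| = 48 and |G| = 48.
By Lagrange, [G : H] = |G|/|H| = 48/48 = 1.

1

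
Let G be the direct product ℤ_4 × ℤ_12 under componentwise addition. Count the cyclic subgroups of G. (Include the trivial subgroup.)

A cyclic subgroup of order d is generated by each of its φ(d) elements of order d, so the cyclic subgroups of order d number (#elements of order d)/φ(d).
Cyclic subgroups by order — order 1: 1; order 2: 3; order 3: 1; order 4: 6; order 6: 3; order 12: 6.
Total: 20.

20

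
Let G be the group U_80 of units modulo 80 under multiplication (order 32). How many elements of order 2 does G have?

7

The elements of order 2 are: 9, 31, 39, 41, 49, 71, 79.
That's 7.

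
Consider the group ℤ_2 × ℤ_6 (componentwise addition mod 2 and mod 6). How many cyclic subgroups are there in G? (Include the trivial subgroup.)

8

Group the elements of G by the cyclic subgroup they generate; each cyclic subgroup of order d accounts for φ(d) elements.
Cyclic subgroups by order — order 1: 1; order 2: 3; order 3: 1; order 6: 3.
Total: 8.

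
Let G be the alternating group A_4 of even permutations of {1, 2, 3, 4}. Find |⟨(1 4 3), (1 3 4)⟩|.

3

|⟨(1 4 3)⟩| = 3 and |⟨(1 3 4)⟩| = 3, so |H| is a multiple of lcm(3, 3) = 3 and divides |G| = 12.
Closing under the operation: H = {e, (1 3 4), (1 4 3)}, so |H| = 3.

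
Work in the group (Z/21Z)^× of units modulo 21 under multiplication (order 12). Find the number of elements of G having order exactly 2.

The elements of order 2 are: 8, 13, 20.
That's 3.

3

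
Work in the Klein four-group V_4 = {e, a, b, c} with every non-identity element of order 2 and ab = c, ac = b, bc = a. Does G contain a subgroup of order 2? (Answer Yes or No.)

2 | 4. A subgroup of order 2 is {e, a}.

Yes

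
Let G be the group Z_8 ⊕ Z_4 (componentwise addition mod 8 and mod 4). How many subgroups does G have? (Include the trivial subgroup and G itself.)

22

|G| = 32, so by Lagrange every subgroup order divides 32. Divisors: 1, 2, 4, 8, 16, 32.
Subgroups by order — order 1: 1; order 2: 3; order 4: 7; order 8: 7; order 16: 3; order 32: 1.
Total: 1 + 3 + 7 + 7 + 3 + 1 = 22.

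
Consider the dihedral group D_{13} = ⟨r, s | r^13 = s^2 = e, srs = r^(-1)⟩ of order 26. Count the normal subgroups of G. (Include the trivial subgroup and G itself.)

3

G has 16 subgroups. Checking conjugation-invariance by order — order 1: 1/1 normal; order 2: 0/13 normal; order 13: 1/1 normal; order 26: 1/1 normal.
Total normal subgroups: 3.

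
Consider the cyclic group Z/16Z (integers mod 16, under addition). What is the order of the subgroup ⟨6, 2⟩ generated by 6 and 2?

8

|⟨6⟩| = 8 and |⟨2⟩| = 8, so |H| is a multiple of lcm(8, 8) = 8 and divides |G| = 16.
Closing under the operation: H = {0, 2, 4, 6, 8, 10, 12, 14}, so |H| = 8.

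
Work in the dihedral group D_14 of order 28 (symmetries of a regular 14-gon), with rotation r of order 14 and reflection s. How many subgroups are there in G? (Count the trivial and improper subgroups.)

28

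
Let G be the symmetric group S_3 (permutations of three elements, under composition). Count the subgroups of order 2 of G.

3

|G| = 6 and 2 | 6, so subgroups of order 2 are possible by Lagrange.
The subgroups of order 2 are: {e, (1 2)}; {e, (1 3)}; {e, (2 3)}.
So G has 3 subgroups of order 2.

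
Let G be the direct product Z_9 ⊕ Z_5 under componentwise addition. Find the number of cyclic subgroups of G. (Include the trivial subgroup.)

6

Each element a generates a cyclic subgroup ⟨a⟩; distinct elements may generate the same one (a cyclic group of order d has φ(d) generators).
Cyclic subgroups by order — order 1: 1; order 3: 1; order 5: 1; order 9: 1; order 15: 1; order 45: 1.
Total: 6.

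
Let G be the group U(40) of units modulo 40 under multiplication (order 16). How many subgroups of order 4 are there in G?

|G| = 16 and 4 | 16, so subgroups of order 4 are possible by Lagrange.
The subgroups of order 4 are: {1, 9, 11, 19}; {1, 11, 21, 31}; {1, 11, 29, 39}; {1, 9, 13, 37}; … (11 in all).
So G has 11 subgroups of order 4.

11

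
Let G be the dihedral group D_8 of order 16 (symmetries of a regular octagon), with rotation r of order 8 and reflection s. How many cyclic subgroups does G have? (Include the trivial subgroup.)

Each element a generates a cyclic subgroup ⟨a⟩; distinct elements may generate the same one (a cyclic group of order d has φ(d) generators).
Cyclic subgroups by order — order 1: 1; order 2: 9; order 4: 1; order 8: 1.
Total: 12.

12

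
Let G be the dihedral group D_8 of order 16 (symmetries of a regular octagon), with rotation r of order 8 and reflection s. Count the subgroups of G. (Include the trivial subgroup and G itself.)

19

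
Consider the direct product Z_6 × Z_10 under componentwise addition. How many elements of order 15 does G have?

An element (a,b) has order lcm(ord(a), ord(b)); count pairs with lcm equal to 15.
Enumerating gives 8 such elements.

8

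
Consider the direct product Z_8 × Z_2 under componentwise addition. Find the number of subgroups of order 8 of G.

3

|G| = 16 and 8 | 16, so subgroups of order 8 are possible by Lagrange.
The subgroups of order 8 are: {(0,0), (0,1), (2,0), (2,1), (4,0), (4,1), (6,0), (6,1)}; {(0,0), (1,0), (2,0), (3,0), (4,0), (5,0), (6,0), (7,0)}; {(0,0), (1,1), (2,0), (3,1), (4,0), (5,1), (6,0), (7,1)}.
So G has 3 subgroups of order 8.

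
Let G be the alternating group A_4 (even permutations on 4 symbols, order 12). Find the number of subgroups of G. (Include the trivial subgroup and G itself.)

10

|G| = 12, so by Lagrange every subgroup order divides 12. Divisors: 1, 2, 3, 4, 6, 12.
Subgroups by order — order 1: 1; order 2: 3; order 3: 4; order 4: 1; order 6: 0; order 12: 1.
Total: 1 + 3 + 4 + 1 + 0 + 1 = 10.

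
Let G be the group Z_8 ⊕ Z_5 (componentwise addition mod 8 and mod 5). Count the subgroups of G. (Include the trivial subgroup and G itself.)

|G| = 40, so by Lagrange every subgroup order divides 40. Divisors: 1, 2, 4, 5, 8, 10, 20, 40.
Subgroups by order — order 1: 1; order 2: 1; order 4: 1; order 5: 1; order 8: 1; order 10: 1; order 20: 1; order 40: 1.
Total: 1 + 1 + 1 + 1 + 1 + 1 + 1 + 1 = 8.

8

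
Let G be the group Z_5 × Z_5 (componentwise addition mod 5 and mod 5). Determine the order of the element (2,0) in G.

The order of (2,0) in Z_5 × Z_5 is lcm(ord(2) in Z_5, ord(0) in Z_5).
ord(2) = 5 and ord(0) = 1, so |⟨(2,0)⟩| = lcm(5, 1) = 5.

5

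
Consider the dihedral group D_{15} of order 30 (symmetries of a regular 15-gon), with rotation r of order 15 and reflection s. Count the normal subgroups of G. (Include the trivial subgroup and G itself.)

5

G has 28 subgroups. Checking conjugation-invariance by order — order 1: 1/1 normal; order 2: 0/15 normal; order 3: 1/1 normal; order 5: 1/1 normal; order 6: 0/5 normal; order 10: 0/3 normal; order 15: 1/1 normal; order 30: 1/1 normal.
Total normal subgroups: 5.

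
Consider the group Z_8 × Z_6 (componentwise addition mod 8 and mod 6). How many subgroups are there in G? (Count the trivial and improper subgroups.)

22

|G| = 48, so by Lagrange every subgroup order divides 48. Divisors: 1, 2, 3, 4, 6, 8, 12, 16, 24, 48.
Subgroups by order — order 1: 1; order 2: 3; order 3: 1; order 4: 3; order 6: 3; order 8: 3; order 12: 3; order 16: 1; order 24: 3; order 48: 1.
Total: 1 + 3 + 1 + 3 + 3 + 3 + 3 + 1 + 3 + 1 = 22.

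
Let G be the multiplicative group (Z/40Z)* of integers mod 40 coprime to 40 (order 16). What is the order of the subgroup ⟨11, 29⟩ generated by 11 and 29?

4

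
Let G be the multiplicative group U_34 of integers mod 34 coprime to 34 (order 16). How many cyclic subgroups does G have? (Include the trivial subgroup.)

5

Group the elements of G by the cyclic subgroup they generate; each cyclic subgroup of order d accounts for φ(d) elements.
Cyclic subgroups by order — order 1: 1; order 2: 1; order 4: 1; order 8: 1; order 16: 1.
Total: 5.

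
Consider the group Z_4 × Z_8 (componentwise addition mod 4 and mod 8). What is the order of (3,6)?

4

The order of (3,6) in Z_4 × Z_8 is lcm(ord(3) in Z_4, ord(6) in Z_8).
ord(3) = 4 and ord(6) = 4, so |⟨(3,6)⟩| = lcm(4, 4) = 4.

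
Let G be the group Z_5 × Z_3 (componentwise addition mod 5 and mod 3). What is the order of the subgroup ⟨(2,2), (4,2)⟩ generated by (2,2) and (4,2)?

15

|⟨(2,2)⟩| = 15 and |⟨(4,2)⟩| = 15, so |H| is a multiple of lcm(15, 15) = 15 and divides |G| = 15.
Closing {(2,2), (4,2)} under the group operation gives all of G, so |H| = 15.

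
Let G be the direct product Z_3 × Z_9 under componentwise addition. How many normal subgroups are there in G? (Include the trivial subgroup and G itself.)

10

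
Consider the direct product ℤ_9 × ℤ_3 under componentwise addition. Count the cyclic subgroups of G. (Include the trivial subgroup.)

Group the elements of G by the cyclic subgroup they generate; each cyclic subgroup of order d accounts for φ(d) elements.
Cyclic subgroups by order — order 1: 1; order 3: 4; order 9: 3.
Total: 8.

8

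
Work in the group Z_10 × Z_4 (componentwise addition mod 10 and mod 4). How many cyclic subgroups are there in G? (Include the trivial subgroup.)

12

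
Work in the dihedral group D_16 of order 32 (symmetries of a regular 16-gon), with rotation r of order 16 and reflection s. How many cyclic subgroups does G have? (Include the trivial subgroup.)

A cyclic subgroup of order d is generated by each of its φ(d) elements of order d, so the cyclic subgroups of order d number (#elements of order d)/φ(d).
Cyclic subgroups by order — order 1: 1; order 2: 17; order 4: 1; order 8: 1; order 16: 1.
Total: 21.

21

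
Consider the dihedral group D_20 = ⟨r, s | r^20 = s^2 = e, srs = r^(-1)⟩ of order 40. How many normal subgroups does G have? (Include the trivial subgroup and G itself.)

G has 48 subgroups. Checking conjugation-invariance by order — order 1: 1/1 normal; order 2: 1/21 normal; order 4: 1/11 normal; order 5: 1/1 normal; order 8: 0/5 normal; order 10: 1/5 normal; order 20: 3/3 normal; order 40: 1/1 normal.
Total normal subgroups: 9.

9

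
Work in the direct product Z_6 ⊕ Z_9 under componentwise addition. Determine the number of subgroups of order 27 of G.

1

|G| = 54 and 27 | 54, so subgroups of order 27 are possible by Lagrange.
The subgroups of order 27 are: {(0,0), (0,1), (0,2), (0,3), (0,4), (0,5), (0,6), (0,7), (0,8), (2,0), (2,1), (2,2), (2,3), (2,4), (2,5), (2,6), (2,7), (2,8), (4,0), (4,1), (4,2), (4,3), (4,4), (4,5), (4,6), (4,7), (4,8)}.
So G has 1 subgroup of order 27.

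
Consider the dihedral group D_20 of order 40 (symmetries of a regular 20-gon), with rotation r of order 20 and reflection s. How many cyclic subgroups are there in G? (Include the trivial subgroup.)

Each element a generates a cyclic subgroup ⟨a⟩; distinct elements may generate the same one (a cyclic group of order d has φ(d) generators).
Cyclic subgroups by order — order 1: 1; order 2: 21; order 4: 1; order 5: 1; order 10: 1; order 20: 1.
Total: 26.

26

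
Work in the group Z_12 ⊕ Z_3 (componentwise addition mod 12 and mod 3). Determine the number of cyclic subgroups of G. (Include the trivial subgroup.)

15

Each element a generates a cyclic subgroup ⟨a⟩; distinct elements may generate the same one (a cyclic group of order d has φ(d) generators).
Cyclic subgroups by order — order 1: 1; order 2: 1; order 3: 4; order 4: 1; order 6: 4; order 12: 4.
Total: 15.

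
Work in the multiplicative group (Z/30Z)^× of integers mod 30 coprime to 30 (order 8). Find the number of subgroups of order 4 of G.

3

|G| = 8 and 4 | 8, so subgroups of order 4 are possible by Lagrange.
The subgroups of order 4 are: {1, 11, 19, 29}; {1, 7, 13, 19}; {1, 17, 19, 23}.
So G has 3 subgroups of order 4.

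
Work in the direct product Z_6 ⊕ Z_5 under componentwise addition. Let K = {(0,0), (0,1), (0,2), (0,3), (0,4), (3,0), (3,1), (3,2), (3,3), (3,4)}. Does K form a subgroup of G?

Yes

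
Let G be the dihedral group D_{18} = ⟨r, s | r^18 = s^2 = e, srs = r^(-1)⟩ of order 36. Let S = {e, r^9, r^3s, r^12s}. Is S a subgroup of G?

Yes

|S| = 4 divides |G| = 36, consistent with Lagrange.
S contains the identity, every element's inverse is in S, and S is closed under ·: it is a subgroup.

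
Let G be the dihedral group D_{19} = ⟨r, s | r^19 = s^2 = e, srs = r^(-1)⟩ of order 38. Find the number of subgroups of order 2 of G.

|G| = 38 and 2 | 38, so subgroups of order 2 are possible by Lagrange.
The subgroups of order 2 are: {e, r^10s}; {e, r^11s}; {e, r^12s}; {e, r^13s}; … (19 in all).
So G has 19 subgroups of order 2.

19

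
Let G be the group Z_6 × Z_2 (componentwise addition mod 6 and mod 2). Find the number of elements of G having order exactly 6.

An element (a,b) has order lcm(ord(a), ord(b)); count pairs with lcm equal to 6.
Enumerating gives 6 such elements.

6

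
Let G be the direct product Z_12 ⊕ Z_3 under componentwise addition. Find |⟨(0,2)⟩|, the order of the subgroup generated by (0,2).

3

The order of (0,2) in Z_12 × Z_3 is lcm(ord(0) in Z_12, ord(2) in Z_3).
ord(0) = 1 and ord(2) = 3, so |⟨(0,2)⟩| = lcm(1, 3) = 3.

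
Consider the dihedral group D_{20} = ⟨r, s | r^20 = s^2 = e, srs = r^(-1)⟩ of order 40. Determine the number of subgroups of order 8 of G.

|G| = 40 and 8 | 40, so subgroups of order 8 are possible by Lagrange.
The subgroups of order 8 are: {e, r^5, r^10, r^15, s, r^5s, r^10s, r^15s}; {e, r^5, r^10, r^15, rs, r^6s, r^11s, r^16s}; {e, r^5, r^10, r^15, r^2s, r^7s, r^12s, r^17s}; {e, r^5, r^10, r^15, r^3s, r^8s, r^13s, r^18s}; … (5 in all).
So G has 5 subgroups of order 8.

5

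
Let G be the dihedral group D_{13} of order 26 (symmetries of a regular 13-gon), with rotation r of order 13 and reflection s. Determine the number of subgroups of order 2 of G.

|G| = 26 and 2 | 26, so subgroups of order 2 are possible by Lagrange.
The subgroups of order 2 are: {e, r^10s}; {e, r^11s}; {e, r^12s}; {e, r^2s}; … (13 in all).
So G has 13 subgroups of order 2.

13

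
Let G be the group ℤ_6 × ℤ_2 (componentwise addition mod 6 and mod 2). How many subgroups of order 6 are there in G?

|G| = 12 and 6 | 12, so subgroups of order 6 are possible by Lagrange.
The subgroups of order 6 are: {(0,0), (0,1), (2,0), (2,1), (4,0), (4,1)}; {(0,0), (1,0), (2,0), (3,0), (4,0), (5,0)}; {(0,0), (1,1), (2,0), (3,1), (4,0), (5,1)}.
So G has 3 subgroups of order 6.

3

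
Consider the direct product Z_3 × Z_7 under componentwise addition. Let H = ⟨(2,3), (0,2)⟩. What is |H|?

|⟨(2,3)⟩| = 21 and |⟨(0,2)⟩| = 7, so |H| is a multiple of lcm(21, 7) = 21 and divides |G| = 21.
Closing {(2,3), (0,2)} under the group operation gives all of G, so |H| = 21.

21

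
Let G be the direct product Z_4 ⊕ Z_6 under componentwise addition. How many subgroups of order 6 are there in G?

|G| = 24 and 6 | 24, so subgroups of order 6 are possible by Lagrange.
The subgroups of order 6 are: {(0,0), (0,1), (0,2), (0,3), (0,4), (0,5)}; {(0,0), (0,2), (0,4), (2,0), (2,2), (2,4)}; {(0,0), (0,2), (0,4), (2,1), (2,3), (2,5)}.
So G has 3 subgroups of order 6.

3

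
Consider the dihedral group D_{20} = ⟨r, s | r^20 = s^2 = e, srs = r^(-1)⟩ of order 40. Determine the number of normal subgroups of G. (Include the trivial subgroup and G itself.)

9

G has 48 subgroups. Checking conjugation-invariance by order — order 1: 1/1 normal; order 2: 1/21 normal; order 4: 1/11 normal; order 5: 1/1 normal; order 8: 0/5 normal; order 10: 1/5 normal; order 20: 3/3 normal; order 40: 1/1 normal.
Total normal subgroups: 9.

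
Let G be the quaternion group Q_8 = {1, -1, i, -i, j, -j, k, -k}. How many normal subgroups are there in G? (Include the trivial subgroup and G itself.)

G has 6 subgroups. Checking conjugation-invariance by order — order 1: 1/1 normal; order 2: 1/1 normal; order 4: 3/3 normal; order 8: 1/1 normal.
Total normal subgroups: 6.

6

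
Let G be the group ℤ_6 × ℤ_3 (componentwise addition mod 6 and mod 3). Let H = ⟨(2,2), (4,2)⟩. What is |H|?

9

|⟨(2,2)⟩| = 3 and |⟨(4,2)⟩| = 3, so |H| is a multiple of lcm(3, 3) = 3 and divides |G| = 18.
Closing under the operation: H = {(0,0), (0,1), (0,2), (2,0), (2,1), (2,2), (4,0), (4,1), (4,2)}, so |H| = 9.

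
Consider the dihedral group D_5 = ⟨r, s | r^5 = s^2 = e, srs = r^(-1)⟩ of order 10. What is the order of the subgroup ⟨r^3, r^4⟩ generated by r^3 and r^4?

5

|⟨r^3⟩| = 5 and |⟨r^4⟩| = 5, so |H| is a multiple of lcm(5, 5) = 5 and divides |G| = 10.
Closing under the operation: H = {e, r, r^2, r^3, r^4}, so |H| = 5.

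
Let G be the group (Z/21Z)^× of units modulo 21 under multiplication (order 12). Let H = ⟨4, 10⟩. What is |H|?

|⟨4⟩| = 3 and |⟨10⟩| = 6, so |H| is a multiple of lcm(3, 6) = 6 and divides |G| = 12.
Closing under the operation: H = {1, 4, 10, 13, 16, 19}, so |H| = 6.

6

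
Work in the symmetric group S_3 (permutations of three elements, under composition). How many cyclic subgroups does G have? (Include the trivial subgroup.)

5

Each element a generates a cyclic subgroup ⟨a⟩; distinct elements may generate the same one (a cyclic group of order d has φ(d) generators).
Cyclic subgroups by order — order 1: 1; order 2: 3; order 3: 1.
Total: 5.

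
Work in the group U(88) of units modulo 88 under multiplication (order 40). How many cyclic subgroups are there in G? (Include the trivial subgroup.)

16

Each element a generates a cyclic subgroup ⟨a⟩; distinct elements may generate the same one (a cyclic group of order d has φ(d) generators).
Cyclic subgroups by order — order 1: 1; order 2: 7; order 5: 1; order 10: 7.
Total: 16.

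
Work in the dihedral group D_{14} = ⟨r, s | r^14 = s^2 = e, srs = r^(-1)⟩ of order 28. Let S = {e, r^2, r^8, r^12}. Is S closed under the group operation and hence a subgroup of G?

No

r^8 ∈ S but its inverse r^6 ∉ S, so S is not a subgroup.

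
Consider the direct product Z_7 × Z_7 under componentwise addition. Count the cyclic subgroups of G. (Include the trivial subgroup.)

9

A cyclic subgroup of order d is generated by each of its φ(d) elements of order d, so the cyclic subgroups of order d number (#elements of order d)/φ(d).
Cyclic subgroups by order — order 1: 1; order 7: 8.
Total: 9.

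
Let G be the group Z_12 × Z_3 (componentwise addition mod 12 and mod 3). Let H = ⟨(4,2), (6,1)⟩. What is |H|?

18

|⟨(4,2)⟩| = 3 and |⟨(6,1)⟩| = 6, so |H| is a multiple of lcm(3, 6) = 6 and divides |G| = 36.
Closing under the operation: H = {(0,0), (0,1), (0,2), (2,0), (2,1), (2,2), (4,0), (4,1), (4,2), (6,0), (6,1), (6,2), (8,0), (8,1), (8,2), (10,0), (10,1), (10,2)}, so |H| = 18.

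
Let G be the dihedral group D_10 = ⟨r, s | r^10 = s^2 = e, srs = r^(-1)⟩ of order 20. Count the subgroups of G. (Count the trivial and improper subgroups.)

|G| = 20, so by Lagrange every subgroup order divides 20. Divisors: 1, 2, 4, 5, 10, 20.
Subgroups by order — order 1: 1; order 2: 11; order 4: 5; order 5: 1; order 10: 3; order 20: 1.
Total: 1 + 11 + 5 + 1 + 3 + 1 = 22.

22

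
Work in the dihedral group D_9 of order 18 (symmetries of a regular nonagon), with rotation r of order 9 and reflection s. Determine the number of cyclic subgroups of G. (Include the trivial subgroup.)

Each element a generates a cyclic subgroup ⟨a⟩; distinct elements may generate the same one (a cyclic group of order d has φ(d) generators).
Cyclic subgroups by order — order 1: 1; order 2: 9; order 3: 1; order 9: 1.
Total: 12.

12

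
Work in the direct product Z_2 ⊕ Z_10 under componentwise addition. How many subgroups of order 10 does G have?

3

|G| = 20 and 10 | 20, so subgroups of order 10 are possible by Lagrange.
The subgroups of order 10 are: {(0,0), (0,1), (0,2), (0,3), (0,4), (0,5), (0,6), (0,7), (0,8), (0,9)}; {(0,0), (0,2), (0,4), (0,6), (0,8), (1,0), (1,2), (1,4), (1,6), (1,8)}; {(0,0), (0,2), (0,4), (0,6), (0,8), (1,1), (1,3), (1,5), (1,7), (1,9)}.
So G has 3 subgroups of order 10.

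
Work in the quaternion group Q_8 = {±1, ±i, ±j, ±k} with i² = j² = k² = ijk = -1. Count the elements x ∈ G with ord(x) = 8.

0

No element of G has order 8 (even though 8 | 8).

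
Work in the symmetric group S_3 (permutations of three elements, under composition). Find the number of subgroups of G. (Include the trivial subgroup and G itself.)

6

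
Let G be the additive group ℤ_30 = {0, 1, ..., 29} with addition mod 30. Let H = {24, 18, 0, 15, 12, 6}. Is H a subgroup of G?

No

Closure fails: 18 + 15 = 3 ∉ H. So H is not a subgroup.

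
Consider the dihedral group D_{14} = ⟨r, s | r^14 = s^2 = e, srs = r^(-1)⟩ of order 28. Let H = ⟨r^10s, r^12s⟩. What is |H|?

14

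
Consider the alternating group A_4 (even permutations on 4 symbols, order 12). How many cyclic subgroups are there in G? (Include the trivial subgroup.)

Each element a generates a cyclic subgroup ⟨a⟩; distinct elements may generate the same one (a cyclic group of order d has φ(d) generators).
Cyclic subgroups by order — order 1: 1; order 2: 3; order 3: 4.
Total: 8.

8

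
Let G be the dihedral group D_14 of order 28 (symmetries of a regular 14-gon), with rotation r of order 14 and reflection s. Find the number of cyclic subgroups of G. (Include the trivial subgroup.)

A cyclic subgroup of order d is generated by each of its φ(d) elements of order d, so the cyclic subgroups of order d number (#elements of order d)/φ(d).
Cyclic subgroups by order — order 1: 1; order 2: 15; order 7: 1; order 14: 1.
Total: 18.

18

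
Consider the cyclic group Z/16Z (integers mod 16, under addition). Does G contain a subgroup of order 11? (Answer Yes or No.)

No

11 does not divide |G| = 16, so by Lagrange no subgroup of order 11 exists.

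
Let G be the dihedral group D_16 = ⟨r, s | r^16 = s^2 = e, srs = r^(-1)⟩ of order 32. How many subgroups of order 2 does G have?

17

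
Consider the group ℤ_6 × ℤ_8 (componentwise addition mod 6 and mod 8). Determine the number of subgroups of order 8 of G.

|G| = 48 and 8 | 48, so subgroups of order 8 are possible by Lagrange.
The subgroups of order 8 are: {(0,0), (0,1), (0,2), (0,3), (0,4), (0,5), (0,6), (0,7)}; {(0,0), (0,2), (0,4), (0,6), (3,0), (3,2), (3,4), (3,6)}; {(0,0), (0,2), (0,4), (0,6), (3,1), (3,3), (3,5), (3,7)}.
So G has 3 subgroups of order 8.

3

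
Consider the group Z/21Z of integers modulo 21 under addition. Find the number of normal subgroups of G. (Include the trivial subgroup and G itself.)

4

G is abelian, so every subgroup is normal.
G has 4 subgroups in total, hence 4 normal subgroups.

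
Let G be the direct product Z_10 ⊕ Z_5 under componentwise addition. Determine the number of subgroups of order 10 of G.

6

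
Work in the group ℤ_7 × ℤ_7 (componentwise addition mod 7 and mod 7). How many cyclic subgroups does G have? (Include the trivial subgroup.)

A cyclic subgroup of order d is generated by each of its φ(d) elements of order d, so the cyclic subgroups of order d number (#elements of order d)/φ(d).
Cyclic subgroups by order — order 1: 1; order 7: 8.
Total: 9.

9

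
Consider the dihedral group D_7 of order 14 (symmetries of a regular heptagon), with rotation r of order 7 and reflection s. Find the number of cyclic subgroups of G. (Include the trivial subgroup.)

Each element a generates a cyclic subgroup ⟨a⟩; distinct elements may generate the same one (a cyclic group of order d has φ(d) generators).
Cyclic subgroups by order — order 1: 1; order 2: 7; order 7: 1.
Total: 9.

9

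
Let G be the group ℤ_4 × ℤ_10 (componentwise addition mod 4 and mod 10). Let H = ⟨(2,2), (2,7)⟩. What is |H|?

20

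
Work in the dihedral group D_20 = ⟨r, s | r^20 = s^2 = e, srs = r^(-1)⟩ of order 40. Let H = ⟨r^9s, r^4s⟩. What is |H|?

|⟨r^9s⟩| = 2 and |⟨r^4s⟩| = 2, so |H| is a multiple of lcm(2, 2) = 2 and divides |G| = 40.
Closing under the operation: H = {e, r^5, r^10, r^15, r^4s, r^9s, r^14s, r^19s}, so |H| = 8.

8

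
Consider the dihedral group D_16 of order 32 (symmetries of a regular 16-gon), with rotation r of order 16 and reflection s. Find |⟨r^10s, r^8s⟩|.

16

|⟨r^10s⟩| = 2 and |⟨r^8s⟩| = 2, so |H| is a multiple of lcm(2, 2) = 2 and divides |G| = 32.
Closing under the operation: H = {e, r^2, r^4, r^6, r^8, r^10, r^12, r^14, s, r^2s, r^4s, r^6s, r^8s, r^10s, r^12s, r^14s}, so |H| = 16.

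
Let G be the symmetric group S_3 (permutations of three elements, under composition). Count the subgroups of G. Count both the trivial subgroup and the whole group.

|G| = 6, so by Lagrange every subgroup order divides 6. Divisors: 1, 2, 3, 6.
Subgroups by order — order 1: 1; order 2: 3; order 3: 1; order 6: 1.
Total: 1 + 3 + 1 + 1 = 6.

6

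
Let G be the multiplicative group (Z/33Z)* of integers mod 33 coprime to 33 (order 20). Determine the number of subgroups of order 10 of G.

|G| = 20 and 10 | 20, so subgroups of order 10 are possible by Lagrange.
The subgroups of order 10 are: {1, 4, 7, 10, 13, 16, 19, 25, 28, 31}; {1, 4, 5, 14, 16, 20, 23, 25, 26, 31}; {1, 2, 4, 8, 16, 17, 25, 29, 31, 32}.
So G has 3 subgroups of order 10.

3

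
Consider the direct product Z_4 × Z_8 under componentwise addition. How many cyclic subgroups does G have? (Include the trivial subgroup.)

Each element a generates a cyclic subgroup ⟨a⟩; distinct elements may generate the same one (a cyclic group of order d has φ(d) generators).
Cyclic subgroups by order — order 1: 1; order 2: 3; order 4: 6; order 8: 4.
Total: 14.

14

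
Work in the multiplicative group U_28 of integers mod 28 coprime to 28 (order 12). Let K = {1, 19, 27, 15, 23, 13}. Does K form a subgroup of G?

19 ∈ K but its inverse 3 ∉ K, so K is not a subgroup.

No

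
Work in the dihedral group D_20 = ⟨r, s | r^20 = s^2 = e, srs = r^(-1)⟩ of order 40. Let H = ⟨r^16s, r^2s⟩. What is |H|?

20

|⟨r^16s⟩| = 2 and |⟨r^2s⟩| = 2, so |H| is a multiple of lcm(2, 2) = 2 and divides |G| = 40.
Closing under the operation: H = {e, r^2, r^4, r^6, r^8, r^10, r^12, r^14, r^16, r^18, s, r^2s, r^4s, r^6s, r^8s, r^10s, r^12s, r^14s, r^16s, r^18s}, so |H| = 20.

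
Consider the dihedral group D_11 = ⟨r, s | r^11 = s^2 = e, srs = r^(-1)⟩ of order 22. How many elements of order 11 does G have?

Enumerating element orders in G gives 10 elements of order 11.

10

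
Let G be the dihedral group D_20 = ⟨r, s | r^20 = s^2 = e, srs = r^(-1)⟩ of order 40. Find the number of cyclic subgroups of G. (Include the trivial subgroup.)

26

Group the elements of G by the cyclic subgroup they generate; each cyclic subgroup of order d accounts for φ(d) elements.
Cyclic subgroups by order — order 1: 1; order 2: 21; order 4: 1; order 5: 1; order 10: 1; order 20: 1.
Total: 26.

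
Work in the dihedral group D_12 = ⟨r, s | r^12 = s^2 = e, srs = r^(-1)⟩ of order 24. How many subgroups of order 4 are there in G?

7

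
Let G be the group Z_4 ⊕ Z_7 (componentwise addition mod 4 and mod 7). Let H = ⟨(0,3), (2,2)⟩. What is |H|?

|⟨(0,3)⟩| = 7 and |⟨(2,2)⟩| = 14, so |H| is a multiple of lcm(7, 14) = 14 and divides |G| = 28.
Closing under the operation: H = {(0,0), (0,1), (0,2), (0,3), (0,4), (0,5), (0,6), (2,0), (2,1), (2,2), (2,3), (2,4), (2,5), (2,6)}, so |H| = 14.

14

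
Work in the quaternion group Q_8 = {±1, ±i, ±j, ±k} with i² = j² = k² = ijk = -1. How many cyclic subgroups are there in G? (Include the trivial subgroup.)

5

Group the elements of G by the cyclic subgroup they generate; each cyclic subgroup of order d accounts for φ(d) elements.
Cyclic subgroups by order — order 1: 1; order 2: 1; order 4: 3.
Total: 5.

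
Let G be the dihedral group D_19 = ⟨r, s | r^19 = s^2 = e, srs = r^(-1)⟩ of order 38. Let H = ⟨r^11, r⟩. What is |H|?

19

|⟨r^11⟩| = 19 and |⟨r⟩| = 19, so |H| is a multiple of lcm(19, 19) = 19 and divides |G| = 38.
Closing under the operation: H = {e, r, r^2, r^3, r^4, r^5, r^6, r^7, r^8, r^9, r^10, r^11, r^12, r^13, r^14, r^15, r^16, r^17, r^18}, so |H| = 19.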